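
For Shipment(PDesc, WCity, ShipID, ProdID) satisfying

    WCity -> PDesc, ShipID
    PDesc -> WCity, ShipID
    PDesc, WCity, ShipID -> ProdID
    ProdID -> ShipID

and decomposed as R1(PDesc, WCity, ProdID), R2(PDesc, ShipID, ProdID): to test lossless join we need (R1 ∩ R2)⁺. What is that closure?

R1 ∩ R2 = {PDesc, ProdID}.
PDesc → WCity, ShipID applies, adding WCity, ShipID
Closure: {PDesc, WCity, ShipID, ProdID}.

PDesc, WCity, ShipID, ProdID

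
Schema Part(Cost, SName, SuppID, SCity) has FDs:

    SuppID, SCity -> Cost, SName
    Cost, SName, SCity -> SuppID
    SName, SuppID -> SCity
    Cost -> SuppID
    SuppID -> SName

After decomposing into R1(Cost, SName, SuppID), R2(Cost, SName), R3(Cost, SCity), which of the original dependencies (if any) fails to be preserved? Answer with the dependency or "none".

none

SuppID, SCity → Cost, SName: restricted closure across fragments reaches Cost, SName.
Cost, SName, SCity → SuppID: restricted closure across fragments reaches SuppID.
SName, SuppID → SCity: restricted closure across fragments reaches SCity.
Cost → SuppID lies within R1.
SuppID → SName lies within R1.
Every dependency is enforceable on the fragments, so the decomposition is dependency-preserving.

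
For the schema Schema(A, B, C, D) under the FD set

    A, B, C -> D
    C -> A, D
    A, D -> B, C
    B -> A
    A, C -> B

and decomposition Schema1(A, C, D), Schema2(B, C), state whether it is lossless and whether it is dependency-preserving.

Lossless test: (C)⁺ = {A, B, C, D}, which contains all of one fragment — lossless.
Dependency preservation: the restricted closure of {B} across the fragments never reaches {A}, so B → A cannot be enforced without a join — not preserved.

lossless but not dependency-preserving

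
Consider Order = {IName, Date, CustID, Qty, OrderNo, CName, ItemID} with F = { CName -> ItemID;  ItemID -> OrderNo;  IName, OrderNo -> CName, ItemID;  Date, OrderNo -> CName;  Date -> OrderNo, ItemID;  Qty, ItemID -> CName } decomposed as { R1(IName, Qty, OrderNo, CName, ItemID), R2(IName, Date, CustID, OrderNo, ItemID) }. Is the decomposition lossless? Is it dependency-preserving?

Lossless test: (IName, OrderNo, ItemID)⁺ = {IName, OrderNo, CName, ItemID}, which is a superkey of neither fragment — lossy.
Dependency preservation: the restricted closure of {Date, OrderNo} across the fragments never reaches {CName}, so Date, OrderNo → CName cannot be enforced without a join — not preserved.

lossy and not dependency-preserving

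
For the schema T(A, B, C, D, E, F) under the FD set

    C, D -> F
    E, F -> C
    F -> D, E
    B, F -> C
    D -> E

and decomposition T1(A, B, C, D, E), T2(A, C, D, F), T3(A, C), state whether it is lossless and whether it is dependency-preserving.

lossless and dependency-preserving

Lossless test (chase): Rows 1 and 2 agree on C, D; apply C, D→F and equate their F entries. Rows 1 and 2 agree on F; apply F→D, E and equate their D, E entries. Row 1 is now all distinguished symbols — the join is lossless.
Dependency preservation: E, F → C; F → D, E; B, F → C are not contained in any single fragment, but the restricted closure of each left-hand side across the fragments still reaches the right-hand side; the remaining FDs each lie inside some fragment. All dependencies are preserved.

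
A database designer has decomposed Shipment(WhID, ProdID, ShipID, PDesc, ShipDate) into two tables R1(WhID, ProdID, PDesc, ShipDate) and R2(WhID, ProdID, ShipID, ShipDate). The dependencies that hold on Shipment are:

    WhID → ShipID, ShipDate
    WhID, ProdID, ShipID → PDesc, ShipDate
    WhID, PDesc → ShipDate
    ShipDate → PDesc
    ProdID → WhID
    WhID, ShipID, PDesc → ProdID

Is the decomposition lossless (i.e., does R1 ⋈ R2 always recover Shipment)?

Common attributes: R1 ∩ R2 = {WhID, ProdID, ShipDate}.
Closure of {WhID, ProdID, ShipDate}: WhID → ShipID, ShipDate applies, adding ShipID; WhID, ProdID, ShipID → PDesc, ShipDate applies, adding PDesc. So (WhID, ProdID, ShipDate)⁺ = {WhID, ProdID, ShipID, PDesc, ShipDate}.
This closure contains every attribute of R1, so R1 ∩ R2 → R1. The join is lossless.

Yes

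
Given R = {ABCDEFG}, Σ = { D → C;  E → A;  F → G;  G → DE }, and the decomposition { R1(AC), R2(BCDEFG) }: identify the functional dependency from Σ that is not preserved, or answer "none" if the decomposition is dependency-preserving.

Check E → A: no single fragment contains all of {AE}, and the restricted closure of {E} across the fragments never reaches {A}.
D → C is preserved.
F → G is preserved.
G → DE is preserved.

E → A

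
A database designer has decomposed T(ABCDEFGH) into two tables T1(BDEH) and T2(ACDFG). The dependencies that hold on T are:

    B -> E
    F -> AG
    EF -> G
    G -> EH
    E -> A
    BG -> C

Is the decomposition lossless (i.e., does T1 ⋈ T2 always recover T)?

No

Common attributes: T1 ∩ T2 = {D}.
No dependency enlarges {D}, so (D)⁺ = {D}.
The closure contains neither all of T1 = {BDEH} nor all of T2 = {ACDFG}, so the common attributes are not a superkey of either fragment. The join is lossy.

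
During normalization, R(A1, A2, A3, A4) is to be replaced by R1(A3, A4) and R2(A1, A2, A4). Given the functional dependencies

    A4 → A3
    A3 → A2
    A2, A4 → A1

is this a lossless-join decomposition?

Common attributes: R1 ∩ R2 = {A4}.
Closure of {A4}: A4 → A3 applies, adding A3; A3 → A2 applies, adding A2; A2, A4 → A1 applies, adding A1. So (A4)⁺ = {A1, A2, A3, A4}.
This closure contains every attribute of R1, so R1 ∩ R2 → R1. The join is lossless.

Yes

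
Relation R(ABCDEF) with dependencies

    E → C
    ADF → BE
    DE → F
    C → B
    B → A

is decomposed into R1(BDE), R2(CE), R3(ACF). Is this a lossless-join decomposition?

Chase test. Columns are ABCDEF; row i has aⱼ where attribute j ∈ Ri, else bᵢⱼ.
Initial tableau (one row per fragment):
  row 1: b11 a2 b13 a4 a5 b16
  row 2: b21 b22 a3 b24 a5 b26
  row 3: a1 b32 a3 b34 b35 a6
Rows 1 and 2 agree on E; apply E→C and equate their C entries.
Rows 1 and 2 agree on C; apply C→B and equate their B entries.
Rows 1 and 3 agree on C; apply C→B and equate their B entries.
Rows 1 and 2 agree on B; apply B→A and equate their A entries.
Rows 1 and 3 agree on B; apply B→A and equate their A entries.
No row becomes fully distinguished — the join is lossy.

No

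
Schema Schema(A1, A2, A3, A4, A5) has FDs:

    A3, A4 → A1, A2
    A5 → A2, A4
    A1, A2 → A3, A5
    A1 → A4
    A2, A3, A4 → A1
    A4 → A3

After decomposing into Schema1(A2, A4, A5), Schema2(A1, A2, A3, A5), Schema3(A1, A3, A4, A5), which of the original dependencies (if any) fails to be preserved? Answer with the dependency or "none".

A3, A4 → A1, A2: restricted closure across fragments reaches A1, A2.
A5 → A2, A4 lies within Schema1.
A1, A2 → A3, A5 lies within Schema2.
A1 → A4 lies within Schema3.
A2, A3, A4 → A1: restricted closure across fragments reaches A1.
A4 → A3 lies within Schema3.
Every dependency is enforceable on the fragments, so the decomposition is dependency-preserving.

none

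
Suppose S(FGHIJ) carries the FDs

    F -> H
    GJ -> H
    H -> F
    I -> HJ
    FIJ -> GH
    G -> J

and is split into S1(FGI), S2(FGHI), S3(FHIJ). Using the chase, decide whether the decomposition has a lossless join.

Chase test. Columns are FGHIJ; row i has aⱼ where attribute j ∈ Si, else bᵢⱼ.
Initial tableau (one row per fragment):
  row 1: a1 a2 b13 a4 b15
  row 2: a1 a2 a3 a4 b25
  row 3: a1 b32 a3 a4 a5
Rows 1 and 2 agree on F; apply F→H and equate their H entries.
Rows 1 and 2 agree on I; apply I→HJ and equate their HJ entries.
Rows 1 and 3 agree on I; apply I→HJ and equate their HJ entries.
Rows 1 and 3 agree on FIJ; apply FIJ→GH and equate their GH entries.
Row 1 is now all distinguished symbols — the join is lossless.

Yes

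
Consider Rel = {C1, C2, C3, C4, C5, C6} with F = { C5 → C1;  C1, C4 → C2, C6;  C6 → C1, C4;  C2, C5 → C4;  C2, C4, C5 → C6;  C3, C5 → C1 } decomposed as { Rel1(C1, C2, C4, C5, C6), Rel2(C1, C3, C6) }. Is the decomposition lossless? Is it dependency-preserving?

Lossless test: (C1, C6)⁺ = {C1, C2, C4, C6}, which is a superkey of neither fragment — lossy.
Dependency preservation: C3, C5 → C1 is not contained in any single fragment, but the restricted closure of its left-hand side across the fragments still reaches the right-hand side; the remaining FDs each lie inside some fragment. All dependencies are preserved.

lossy but dependency-preserving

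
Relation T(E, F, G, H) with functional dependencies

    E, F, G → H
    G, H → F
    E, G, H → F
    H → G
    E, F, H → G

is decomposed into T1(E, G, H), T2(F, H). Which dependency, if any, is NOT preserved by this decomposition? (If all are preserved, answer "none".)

E, F, G → H

Check E, F, G → H: no single fragment contains all of {E, F, G, H}, and the restricted closure of {E, F, G} across the fragments never reaches {H}.
G, H → F is preserved.
E, G, H → F is preserved.
H → G is preserved.
E, F, H → G is preserved.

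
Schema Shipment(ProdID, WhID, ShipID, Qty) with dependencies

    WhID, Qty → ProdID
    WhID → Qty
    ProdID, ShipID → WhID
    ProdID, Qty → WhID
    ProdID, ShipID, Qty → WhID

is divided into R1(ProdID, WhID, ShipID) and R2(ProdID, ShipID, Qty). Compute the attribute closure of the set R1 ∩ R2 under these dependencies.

R1 ∩ R2 = {ProdID, ShipID}.
ProdID, ShipID → WhID applies, adding WhID
WhID → Qty applies, adding Qty
Closure: {ProdID, WhID, ShipID, Qty}.

ProdID, WhID, ShipID, Qty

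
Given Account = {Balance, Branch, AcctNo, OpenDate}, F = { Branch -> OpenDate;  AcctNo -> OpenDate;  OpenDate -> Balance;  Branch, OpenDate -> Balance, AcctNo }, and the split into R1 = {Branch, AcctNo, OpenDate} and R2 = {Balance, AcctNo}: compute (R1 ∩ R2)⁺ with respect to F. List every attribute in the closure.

Balance, AcctNo, OpenDate

R1 ∩ R2 = {AcctNo}.
AcctNo → OpenDate applies, adding OpenDate
OpenDate → Balance applies, adding Balance
Closure: {Balance, AcctNo, OpenDate}.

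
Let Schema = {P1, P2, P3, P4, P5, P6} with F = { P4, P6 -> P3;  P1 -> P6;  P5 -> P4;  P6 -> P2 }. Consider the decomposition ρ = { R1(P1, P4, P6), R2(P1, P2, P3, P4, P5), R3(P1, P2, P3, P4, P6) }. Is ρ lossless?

Yes

Chase test. Columns are P1, P2, P3, P4, P5, P6; row i has aⱼ where attribute j ∈ Ri, else bᵢⱼ.
Initial tableau (one row per fragment):
  row 1: a1 b12 b13 a4 b15 a6
  row 2: a1 a2 a3 a4 a5 b26
  row 3: a1 a2 a3 a4 b35 a6
Rows 1 and 3 agree on P4, P6; apply P4, P6→P3 and equate their P3 entries.
Rows 1 and 2 agree on P1; apply P1→P6 and equate their P6 entries.
Rows 1 and 2 agree on P6; apply P6→P2 and equate their P2 entries.
Row 2 is now all distinguished symbols — the join is lossless.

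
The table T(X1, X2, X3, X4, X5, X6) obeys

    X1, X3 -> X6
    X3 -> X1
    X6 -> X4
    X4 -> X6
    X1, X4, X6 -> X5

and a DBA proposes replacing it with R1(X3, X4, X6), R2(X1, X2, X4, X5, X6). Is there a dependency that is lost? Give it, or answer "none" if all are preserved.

Check X3 → X1: no single fragment contains all of {X1, X3}, and the restricted closure of {X3} across the fragments never reaches {X1}.
X1, X3 → X6 is preserved.
X6 → X4 is preserved.
X4 → X6 is preserved.
X1, X4, X6 → X5 is preserved.

X3 -> X1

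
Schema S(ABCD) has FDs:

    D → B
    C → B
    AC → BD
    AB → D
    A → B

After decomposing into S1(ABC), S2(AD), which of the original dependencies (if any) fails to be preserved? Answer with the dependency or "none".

D → B

Check D → B: no single fragment contains all of {BD}, and the restricted closure of {D} across the fragments never reaches {B}.
C → B is preserved.
AC → BD is preserved.
AB → D is preserved.
A → B is preserved.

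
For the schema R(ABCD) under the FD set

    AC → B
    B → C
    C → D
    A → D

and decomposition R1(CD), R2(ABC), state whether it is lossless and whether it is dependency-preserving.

lossless but not dependency-preserving

Lossless test: (C)⁺ = {CD}, which contains all of one fragment — lossless.
Dependency preservation: the restricted closure of {A} across the fragments never reaches {D}, so A → D cannot be enforced without a join — not preserved.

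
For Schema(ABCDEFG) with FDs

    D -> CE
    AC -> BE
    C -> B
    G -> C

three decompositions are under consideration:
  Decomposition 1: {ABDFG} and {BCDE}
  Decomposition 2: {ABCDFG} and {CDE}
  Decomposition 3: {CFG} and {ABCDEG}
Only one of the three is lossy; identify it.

Decomposition 1: common = {BD}, closure = {BCDE} → lossless.
Decomposition 2: common = {CD}, closure = {BCDE} → lossless.
Decomposition 3: common = {CG}, closure = {BCG} → lossy.

Decomposition 3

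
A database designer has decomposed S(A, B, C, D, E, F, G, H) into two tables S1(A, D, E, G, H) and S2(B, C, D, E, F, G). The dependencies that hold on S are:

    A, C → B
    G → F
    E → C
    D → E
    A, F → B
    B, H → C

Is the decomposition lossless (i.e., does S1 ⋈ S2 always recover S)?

No

Common attributes: S1 ∩ S2 = {D, E, G}.
Closure of {D, E, G}: G → F applies, adding F; E → C applies, adding C. So (D, E, G)⁺ = {C, D, E, F, G}.
The closure contains neither all of S1 = {A, D, E, G, H} nor all of S2 = {B, C, D, E, F, G}, so the common attributes are not a superkey of either fragment. The join is lossy.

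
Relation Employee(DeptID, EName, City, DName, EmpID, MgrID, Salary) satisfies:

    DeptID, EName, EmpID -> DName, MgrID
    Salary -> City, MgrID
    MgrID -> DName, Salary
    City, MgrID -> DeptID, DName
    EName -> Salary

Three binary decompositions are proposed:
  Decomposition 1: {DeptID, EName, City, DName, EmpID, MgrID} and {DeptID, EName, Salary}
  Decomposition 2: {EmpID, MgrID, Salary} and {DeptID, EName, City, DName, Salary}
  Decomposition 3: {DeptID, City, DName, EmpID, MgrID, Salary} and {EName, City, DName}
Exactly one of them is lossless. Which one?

Decomposition 1: common = {DeptID, EName}, closure = {DeptID, EName, City, DName, MgrID, Salary} → lossless.
Decomposition 2: common = {Salary}, closure = {DeptID, City, DName, MgrID, Salary} → lossy.
Decomposition 3: common = {City, DName}, closure = {City, DName} → lossy.

Decomposition 1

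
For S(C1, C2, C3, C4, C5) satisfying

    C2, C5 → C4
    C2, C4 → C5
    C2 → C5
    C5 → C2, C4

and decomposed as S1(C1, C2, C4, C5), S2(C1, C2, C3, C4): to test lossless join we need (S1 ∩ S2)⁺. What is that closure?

S1 ∩ S2 = {C1, C2, C4}.
C2, C4 → C5 applies, adding C5
Closure: {C1, C2, C4, C5}.

C1, C2, C4, C5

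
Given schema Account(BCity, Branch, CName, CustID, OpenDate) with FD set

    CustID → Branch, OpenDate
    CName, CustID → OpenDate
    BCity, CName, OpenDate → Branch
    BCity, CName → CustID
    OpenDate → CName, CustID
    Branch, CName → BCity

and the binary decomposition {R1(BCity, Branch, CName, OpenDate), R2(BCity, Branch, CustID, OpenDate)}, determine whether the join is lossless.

Common attributes: R1 ∩ R2 = {BCity, Branch, OpenDate}.
Closure of {BCity, Branch, OpenDate}: OpenDate → CName, CustID applies, adding CName, CustID. So (BCity, Branch, OpenDate)⁺ = {BCity, Branch, CName, CustID, OpenDate}.
This closure contains every attribute of R1, so R1 ∩ R2 → R1. The join is lossless.

Yes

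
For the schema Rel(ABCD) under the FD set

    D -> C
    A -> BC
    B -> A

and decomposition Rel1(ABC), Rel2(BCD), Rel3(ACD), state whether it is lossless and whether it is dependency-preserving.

Lossless test (chase): Rows 1 and 3 agree on A; apply A→BC and equate their BC entries. Rows 1 and 2 agree on B; apply B→A and equate their A entries. Row 2 is now all distinguished symbols — the join is lossless.
Dependency preservation: every FD's attributes lie within a single fragment, so each can be enforced locally — preserved.

lossless and dependency-preserving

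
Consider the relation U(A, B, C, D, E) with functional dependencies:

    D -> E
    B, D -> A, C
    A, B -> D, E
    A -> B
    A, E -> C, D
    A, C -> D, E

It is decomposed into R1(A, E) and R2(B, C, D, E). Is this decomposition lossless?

No

Common attributes: R1 ∩ R2 = {E}.
No dependency enlarges {E}, so (E)⁺ = {E}.
The closure contains neither all of R1 = {A, E} nor all of R2 = {B, C, D, E}, so the common attributes are not a superkey of either fragment. The join is lossy.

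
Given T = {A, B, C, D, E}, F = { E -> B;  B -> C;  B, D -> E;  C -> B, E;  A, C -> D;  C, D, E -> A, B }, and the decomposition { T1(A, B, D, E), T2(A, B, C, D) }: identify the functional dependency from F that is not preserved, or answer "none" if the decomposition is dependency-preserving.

none

E → B lies within T1.
B → C lies within T2.
B, D → E lies within T1.
C → B, E: restricted closure across fragments reaches B, E.
A, C → D lies within T2.
C, D, E → A, B: restricted closure across fragments reaches A, B.
Every dependency is enforceable on the fragments, so the decomposition is dependency-preserving.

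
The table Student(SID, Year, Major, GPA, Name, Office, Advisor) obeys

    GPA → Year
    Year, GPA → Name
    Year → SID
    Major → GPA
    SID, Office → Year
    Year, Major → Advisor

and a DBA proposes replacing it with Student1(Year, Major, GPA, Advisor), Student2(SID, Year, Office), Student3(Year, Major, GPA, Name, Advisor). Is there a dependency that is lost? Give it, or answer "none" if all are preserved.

none

GPA → Year lies within Student1.
Year, GPA → Name lies within Student3.
Year → SID lies within Student2.
Major → GPA lies within Student1.
SID, Office → Year lies within Student2.
Year, Major → Advisor lies within Student1.
Every dependency is enforceable on the fragments, so the decomposition is dependency-preserving.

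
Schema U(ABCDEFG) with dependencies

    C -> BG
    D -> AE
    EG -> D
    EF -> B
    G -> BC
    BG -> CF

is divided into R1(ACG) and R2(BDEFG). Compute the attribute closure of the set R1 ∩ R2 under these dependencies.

R1 ∩ R2 = {G}.
G → BC applies, adding BC
BG → CF applies, adding F
Closure: {BCFG}.

BCFG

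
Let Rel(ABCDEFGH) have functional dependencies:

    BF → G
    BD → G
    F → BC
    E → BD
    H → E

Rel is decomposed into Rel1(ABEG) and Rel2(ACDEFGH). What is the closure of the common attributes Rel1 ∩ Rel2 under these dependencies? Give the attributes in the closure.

ABDEG

Rel1 ∩ Rel2 = {AEG}.
E → BD applies, adding BD
Closure: {ABDEG}.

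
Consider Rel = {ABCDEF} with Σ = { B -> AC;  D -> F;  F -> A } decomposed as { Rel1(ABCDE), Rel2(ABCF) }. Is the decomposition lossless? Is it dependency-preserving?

lossy and not dependency-preserving

Lossless test: (ABC)⁺ = {ABC}, which is a superkey of neither fragment — lossy.
Dependency preservation: the restricted closure of {D} across the fragments never reaches {F}, so D → F cannot be enforced without a join — not preserved.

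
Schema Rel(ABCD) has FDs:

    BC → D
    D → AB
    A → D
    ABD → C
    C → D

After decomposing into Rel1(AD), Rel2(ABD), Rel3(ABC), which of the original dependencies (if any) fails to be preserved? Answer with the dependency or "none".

none

BC → D: restricted closure across fragments reaches D.
D → AB lies within Rel2.
A → D lies within Rel1.
ABD → C: restricted closure across fragments reaches C.
C → D: restricted closure across fragments reaches D.
Every dependency is enforceable on the fragments, so the decomposition is dependency-preserving.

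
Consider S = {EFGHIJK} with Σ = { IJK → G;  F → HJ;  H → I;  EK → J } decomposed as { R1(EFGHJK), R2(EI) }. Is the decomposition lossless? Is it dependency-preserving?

lossy and not dependency-preserving

Lossless test: (E)⁺ = {E}, which is a superkey of neither fragment — lossy.
Dependency preservation: the restricted closure of {IJK} across the fragments never reaches {G}, so IJK → G cannot be enforced without a join — not preserved.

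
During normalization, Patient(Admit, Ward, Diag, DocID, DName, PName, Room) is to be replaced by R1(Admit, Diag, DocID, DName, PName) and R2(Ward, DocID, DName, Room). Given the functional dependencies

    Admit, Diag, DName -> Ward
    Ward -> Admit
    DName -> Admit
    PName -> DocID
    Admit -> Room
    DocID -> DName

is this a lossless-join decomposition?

Common attributes: R1 ∩ R2 = {DocID, DName}.
Closure of {DocID, DName}: DName → Admit applies, adding Admit; Admit → Room applies, adding Room. So (DocID, DName)⁺ = {Admit, DocID, DName, Room}.
The closure contains neither all of R1 = {Admit, Diag, DocID, DName, PName} nor all of R2 = {Ward, DocID, DName, Room}, so the common attributes are not a superkey of either fragment. The join is lossy.

No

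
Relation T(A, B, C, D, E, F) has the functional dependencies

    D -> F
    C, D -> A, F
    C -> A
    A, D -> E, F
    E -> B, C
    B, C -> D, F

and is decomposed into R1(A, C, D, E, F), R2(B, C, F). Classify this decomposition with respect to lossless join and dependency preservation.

Lossless test: (C, F)⁺ = {A, C, F}, which is a superkey of neither fragment — lossy.
Dependency preservation: the restricted closure of {E} across the fragments never reaches {B, C}, so E → B, C cannot be enforced without a join — not preserved.

lossy and not dependency-preserving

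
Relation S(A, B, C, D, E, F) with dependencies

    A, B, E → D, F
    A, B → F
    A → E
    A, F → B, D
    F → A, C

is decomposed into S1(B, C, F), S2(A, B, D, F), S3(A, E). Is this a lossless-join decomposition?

Yes

Chase test. Columns are A, B, C, D, E, F; row i has aⱼ where attribute j ∈ Si, else bᵢⱼ.
Initial tableau (one row per fragment):
  row 1: b11 a2 a3 b14 b15 a6
  row 2: a1 a2 b23 a4 b25 a6
  row 3: a1 b32 b33 b34 a5 b36
Rows 2 and 3 agree on A; apply A→E and equate their E entries.
Rows 1 and 2 agree on F; apply F→A, C and equate their A, C entries.
Rows 1 and 2 agree on A; apply A→E and equate their E entries.
Rows 1 and 2 agree on A, F; apply A, F→B, D and equate their B, D entries.
Row 1 is now all distinguished symbols — the join is lossless.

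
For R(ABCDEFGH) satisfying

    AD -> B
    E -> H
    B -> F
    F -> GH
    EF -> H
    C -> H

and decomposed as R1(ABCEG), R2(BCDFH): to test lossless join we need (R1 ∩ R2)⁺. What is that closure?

BCFGH

R1 ∩ R2 = {BC}.
B → F applies, adding F
F → GH applies, adding GH
Closure: {BCFGH}.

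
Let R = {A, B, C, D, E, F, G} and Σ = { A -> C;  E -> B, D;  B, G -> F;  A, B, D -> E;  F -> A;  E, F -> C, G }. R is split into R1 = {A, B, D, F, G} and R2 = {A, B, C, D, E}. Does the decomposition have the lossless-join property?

Yes

Common attributes: R1 ∩ R2 = {A, B, D}.
Closure of {A, B, D}: A → C applies, adding C; A, B, D → E applies, adding E. So (A, B, D)⁺ = {A, B, C, D, E}.
This closure contains every attribute of R2, so R1 ∩ R2 → R2. The join is lossless.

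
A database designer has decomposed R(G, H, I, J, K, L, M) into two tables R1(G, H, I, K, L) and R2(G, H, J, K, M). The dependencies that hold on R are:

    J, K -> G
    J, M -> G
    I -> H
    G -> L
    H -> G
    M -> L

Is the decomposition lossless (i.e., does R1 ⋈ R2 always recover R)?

Common attributes: R1 ∩ R2 = {G, H, K}.
Closure of {G, H, K}: G → L applies, adding L. So (G, H, K)⁺ = {G, H, K, L}.
The closure contains neither all of R1 = {G, H, I, K, L} nor all of R2 = {G, H, J, K, M}, so the common attributes are not a superkey of either fragment. The join is lossy.

No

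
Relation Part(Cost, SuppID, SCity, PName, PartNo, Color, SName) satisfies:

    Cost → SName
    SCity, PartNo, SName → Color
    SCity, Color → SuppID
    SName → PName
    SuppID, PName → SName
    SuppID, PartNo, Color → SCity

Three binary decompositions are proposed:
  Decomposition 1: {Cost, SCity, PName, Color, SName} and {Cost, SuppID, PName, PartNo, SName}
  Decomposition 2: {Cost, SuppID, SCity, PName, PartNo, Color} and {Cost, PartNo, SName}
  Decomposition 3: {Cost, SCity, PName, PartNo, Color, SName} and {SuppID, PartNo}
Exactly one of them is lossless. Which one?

Decomposition 1: common = {Cost, PName, SName}, closure = {Cost, PName, SName} → lossy.
Decomposition 2: common = {Cost, PartNo}, closure = {Cost, PName, PartNo, SName} → lossless.
Decomposition 3: common = {PartNo}, closure = {PartNo} → lossy.

Decomposition 2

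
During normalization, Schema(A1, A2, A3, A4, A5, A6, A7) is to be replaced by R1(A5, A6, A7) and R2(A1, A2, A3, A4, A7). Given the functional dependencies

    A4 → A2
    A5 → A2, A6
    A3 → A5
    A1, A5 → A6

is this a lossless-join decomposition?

No

Common attributes: R1 ∩ R2 = {A7}.
No dependency enlarges {A7}, so (A7)⁺ = {A7}.
The closure contains neither all of R1 = {A5, A6, A7} nor all of R2 = {A1, A2, A3, A4, A7}, so the common attributes are not a superkey of either fragment. The join is lossy.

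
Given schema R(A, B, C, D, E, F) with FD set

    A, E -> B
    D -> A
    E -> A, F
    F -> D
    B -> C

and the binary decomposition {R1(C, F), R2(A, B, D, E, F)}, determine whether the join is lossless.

Common attributes: R1 ∩ R2 = {F}.
Closure of {F}: F → D applies, adding D; D → A applies, adding A. So (F)⁺ = {A, D, F}.
The closure contains neither all of R1 = {C, F} nor all of R2 = {A, B, D, E, F}, so the common attributes are not a superkey of either fragment. The join is lossy.

No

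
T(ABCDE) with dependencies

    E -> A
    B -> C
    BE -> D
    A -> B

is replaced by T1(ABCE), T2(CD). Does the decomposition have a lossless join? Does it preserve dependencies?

lossy and not dependency-preserving

Lossless test: (C)⁺ = {C}, which is a superkey of neither fragment — lossy.
Dependency preservation: the restricted closure of {BE} across the fragments never reaches {D}, so BE → D cannot be enforced without a join — not preserved.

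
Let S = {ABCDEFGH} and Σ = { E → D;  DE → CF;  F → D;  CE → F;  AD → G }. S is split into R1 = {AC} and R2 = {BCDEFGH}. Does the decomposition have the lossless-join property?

Common attributes: R1 ∩ R2 = {C}.
No dependency enlarges {C}, so (C)⁺ = {C}.
The closure contains neither all of R1 = {AC} nor all of R2 = {BCDEFGH}, so the common attributes are not a superkey of either fragment. The join is lossy.

No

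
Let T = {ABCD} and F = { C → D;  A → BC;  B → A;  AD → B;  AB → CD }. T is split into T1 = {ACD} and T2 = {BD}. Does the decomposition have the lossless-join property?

Common attributes: T1 ∩ T2 = {D}.
No dependency enlarges {D}, so (D)⁺ = {D}.
The closure contains neither all of T1 = {ACD} nor all of T2 = {BD}, so the common attributes are not a superkey of either fragment. The join is lossy.

No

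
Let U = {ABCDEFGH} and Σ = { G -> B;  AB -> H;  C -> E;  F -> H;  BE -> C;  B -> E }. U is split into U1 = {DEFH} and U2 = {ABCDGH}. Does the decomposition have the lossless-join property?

No

Common attributes: U1 ∩ U2 = {DH}.
No dependency enlarges {DH}, so (DH)⁺ = {DH}.
The closure contains neither all of U1 = {DEFH} nor all of U2 = {ABCDGH}, so the common attributes are not a superkey of either fragment. The join is lossy.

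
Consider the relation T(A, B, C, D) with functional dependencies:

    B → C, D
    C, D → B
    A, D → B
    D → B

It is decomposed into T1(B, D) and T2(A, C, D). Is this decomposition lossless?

Yes

Common attributes: T1 ∩ T2 = {D}.
Closure of {D}: D → B applies, adding B; B → C, D applies, adding C. So (D)⁺ = {B, C, D}.
This closure contains every attribute of T1, so T1 ∩ T2 → T1. The join is lossless.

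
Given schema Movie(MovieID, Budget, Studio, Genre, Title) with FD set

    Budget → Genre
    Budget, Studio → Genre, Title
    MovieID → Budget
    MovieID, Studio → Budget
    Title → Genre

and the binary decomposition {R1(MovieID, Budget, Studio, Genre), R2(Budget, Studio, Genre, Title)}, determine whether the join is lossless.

Yes

Common attributes: R1 ∩ R2 = {Budget, Studio, Genre}.
Closure of {Budget, Studio, Genre}: Budget, Studio → Genre, Title applies, adding Title. So (Budget, Studio, Genre)⁺ = {Budget, Studio, Genre, Title}.
This closure contains every attribute of R2, so R1 ∩ R2 → R2. The join is lossless.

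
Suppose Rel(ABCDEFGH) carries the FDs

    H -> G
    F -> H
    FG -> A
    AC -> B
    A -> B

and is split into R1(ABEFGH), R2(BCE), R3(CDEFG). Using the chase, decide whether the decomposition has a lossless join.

Chase test. Columns are ABCDEFGH; row i has aⱼ where attribute j ∈ Ri, else bᵢⱼ.
Initial tableau (one row per fragment):
  row 1: a1 a2 b13 b14 a5 a6 a7 a8
  row 2: b21 a2 a3 b24 a5 b26 b27 b28
  row 3: b31 b32 a3 a4 a5 a6 a7 b38
Rows 1 and 3 agree on F; apply F→H and equate their H entries.
Rows 1 and 3 agree on FG; apply FG→A and equate their A entries.
Rows 1 and 3 agree on A; apply A→B and equate their B entries.
Row 3 is now all distinguished symbols — the join is lossless.

Yes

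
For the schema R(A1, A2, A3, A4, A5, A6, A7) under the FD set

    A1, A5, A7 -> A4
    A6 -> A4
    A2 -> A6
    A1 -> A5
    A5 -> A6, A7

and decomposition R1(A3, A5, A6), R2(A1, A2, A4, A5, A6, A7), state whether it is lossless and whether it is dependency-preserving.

Lossless test: (A5, A6)⁺ = {A4, A5, A6, A7}, which is a superkey of neither fragment — lossy.
Dependency preservation: every FD's attributes lie within a single fragment, so each can be enforced locally — preserved.

lossy but dependency-preserving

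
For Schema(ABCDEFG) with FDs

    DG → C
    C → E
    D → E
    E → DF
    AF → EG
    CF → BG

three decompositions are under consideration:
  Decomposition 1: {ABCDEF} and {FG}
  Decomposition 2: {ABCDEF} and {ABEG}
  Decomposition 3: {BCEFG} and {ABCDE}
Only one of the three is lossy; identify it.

Decomposition 1: common = {F}, closure = {F} → lossy.
Decomposition 2: common = {ABE}, closure = {ABCDEFG} → lossless.
Decomposition 3: common = {BCE}, closure = {BCDEFG} → lossless.

Decomposition 1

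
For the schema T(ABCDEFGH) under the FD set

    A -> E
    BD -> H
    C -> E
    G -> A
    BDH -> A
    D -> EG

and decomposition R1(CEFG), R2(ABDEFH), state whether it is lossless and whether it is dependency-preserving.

Lossless test: (EF)⁺ = {EF}, which is a superkey of neither fragment — lossy.
Dependency preservation: the restricted closure of {G} across the fragments never reaches {A}, so G → A cannot be enforced without a join — not preserved.

lossy and not dependency-preserving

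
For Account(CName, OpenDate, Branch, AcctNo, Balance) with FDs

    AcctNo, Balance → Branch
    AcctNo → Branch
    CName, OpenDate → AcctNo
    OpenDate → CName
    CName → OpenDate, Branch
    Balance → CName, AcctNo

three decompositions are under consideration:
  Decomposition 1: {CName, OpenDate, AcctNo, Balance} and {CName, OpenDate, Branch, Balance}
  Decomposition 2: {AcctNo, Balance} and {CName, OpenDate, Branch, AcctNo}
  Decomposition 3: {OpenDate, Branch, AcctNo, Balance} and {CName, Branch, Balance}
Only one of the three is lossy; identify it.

Decomposition 2

Decomposition 1: common = {CName, OpenDate, Balance}, closure = {CName, OpenDate, Branch, AcctNo, Balance} → lossless.
Decomposition 2: common = {AcctNo}, closure = {Branch, AcctNo} → lossy.
Decomposition 3: common = {Branch, Balance}, closure = {CName, OpenDate, Branch, AcctNo, Balance} → lossless.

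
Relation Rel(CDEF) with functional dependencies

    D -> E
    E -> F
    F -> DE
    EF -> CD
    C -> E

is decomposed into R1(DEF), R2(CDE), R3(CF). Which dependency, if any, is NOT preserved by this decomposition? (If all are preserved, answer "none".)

D → E lies within R1.
E → F lies within R1.
F → DE lies within R1.
EF → CD: restricted closure across fragments reaches CD.
C → E lies within R2.
Every dependency is enforceable on the fragments, so the decomposition is dependency-preserving.

none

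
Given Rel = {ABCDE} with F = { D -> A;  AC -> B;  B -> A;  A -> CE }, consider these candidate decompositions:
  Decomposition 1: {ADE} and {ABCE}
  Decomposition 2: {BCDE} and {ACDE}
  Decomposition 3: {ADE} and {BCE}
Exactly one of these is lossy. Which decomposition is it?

Decomposition 1: common = {AE}, closure = {ABCE} → lossless.
Decomposition 2: common = {CDE}, closure = {ABCDE} → lossless.
Decomposition 3: common = {E}, closure = {E} → lossy.

Decomposition 3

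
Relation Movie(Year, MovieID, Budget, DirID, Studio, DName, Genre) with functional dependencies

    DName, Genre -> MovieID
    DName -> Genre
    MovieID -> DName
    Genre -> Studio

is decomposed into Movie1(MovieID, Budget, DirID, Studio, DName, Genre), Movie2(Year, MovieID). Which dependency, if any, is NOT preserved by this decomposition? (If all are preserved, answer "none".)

DName, Genre → MovieID lies within Movie1.
DName → Genre lies within Movie1.
MovieID → DName lies within Movie1.
Genre → Studio lies within Movie1.
Every dependency is enforceable on the fragments, so the decomposition is dependency-preserving.

none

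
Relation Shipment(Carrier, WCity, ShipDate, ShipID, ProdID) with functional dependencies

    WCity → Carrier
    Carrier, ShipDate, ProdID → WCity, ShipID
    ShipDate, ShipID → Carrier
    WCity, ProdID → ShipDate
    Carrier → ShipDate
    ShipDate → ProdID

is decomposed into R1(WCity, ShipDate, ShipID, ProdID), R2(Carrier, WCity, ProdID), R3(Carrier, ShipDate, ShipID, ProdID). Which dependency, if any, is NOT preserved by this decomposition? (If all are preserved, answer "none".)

none

WCity → Carrier lies within R2.
Carrier, ShipDate, ProdID → WCity, ShipID: restricted closure across fragments reaches WCity, ShipID.
ShipDate, ShipID → Carrier lies within R3.
WCity, ProdID → ShipDate lies within R1.
Carrier → ShipDate lies within R3.
ShipDate → ProdID lies within R1.
Every dependency is enforceable on the fragments, so the decomposition is dependency-preserving.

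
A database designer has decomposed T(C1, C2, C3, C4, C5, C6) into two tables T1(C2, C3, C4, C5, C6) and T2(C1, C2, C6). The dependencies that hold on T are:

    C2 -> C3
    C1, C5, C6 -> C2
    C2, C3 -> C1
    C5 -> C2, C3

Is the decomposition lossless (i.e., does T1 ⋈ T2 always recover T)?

Common attributes: T1 ∩ T2 = {C2, C6}.
Closure of {C2, C6}: C2 → C3 applies, adding C3; C2, C3 → C1 applies, adding C1. So (C2, C6)⁺ = {C1, C2, C3, C6}.
This closure contains every attribute of T2, so T1 ∩ T2 → T2. The join is lossless.

Yes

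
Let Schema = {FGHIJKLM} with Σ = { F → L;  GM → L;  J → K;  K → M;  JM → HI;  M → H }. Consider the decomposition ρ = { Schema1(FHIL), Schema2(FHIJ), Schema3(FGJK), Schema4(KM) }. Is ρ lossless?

Chase test. Columns are FGHIJKLM; row i has aⱼ where attribute j ∈ Schemai, else bᵢⱼ.
Initial tableau (one row per fragment):
  row 1: a1 b12 a3 a4 b15 b16 a7 b18
  row 2: a1 b22 a3 a4 a5 b26 b27 b28
  row 3: a1 a2 b33 b34 a5 a6 b37 b38
  row 4: b41 b42 b43 b44 b45 a6 b47 a8
Rows 1 and 2 agree on F; apply F→L and equate their L entries.
Rows 1 and 3 agree on F; apply F→L and equate their L entries.
Rows 2 and 3 agree on J; apply J→K and equate their K entries.
Rows 2 and 3 agree on K; apply K→M and equate their M entries.
Rows 2 and 4 agree on K; apply K→M and equate their M entries.
Rows 2 and 3 agree on JM; apply JM→HI and equate their HI entries.
Rows 2 and 4 agree on M; apply M→H and equate their H entries.
Row 3 is now all distinguished symbols — the join is lossless.

Yes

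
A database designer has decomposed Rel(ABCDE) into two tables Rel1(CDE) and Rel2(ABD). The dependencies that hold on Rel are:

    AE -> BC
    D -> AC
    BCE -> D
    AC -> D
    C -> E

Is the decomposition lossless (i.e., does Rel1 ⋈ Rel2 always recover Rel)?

Common attributes: Rel1 ∩ Rel2 = {D}.
Closure of {D}: D → AC applies, adding AC; C → E applies, adding E; AE → BC applies, adding B. So (D)⁺ = {ABCDE}.
This closure contains every attribute of Rel1, so Rel1 ∩ Rel2 → Rel1. The join is lossless.

Yes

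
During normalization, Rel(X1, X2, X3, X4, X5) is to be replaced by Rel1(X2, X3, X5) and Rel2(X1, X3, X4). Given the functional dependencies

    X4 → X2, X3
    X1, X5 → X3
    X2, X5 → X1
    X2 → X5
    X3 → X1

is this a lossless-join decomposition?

Common attributes: Rel1 ∩ Rel2 = {X3}.
Closure of {X3}: X3 → X1 applies, adding X1. So (X3)⁺ = {X1, X3}.
The closure contains neither all of Rel1 = {X2, X3, X5} nor all of Rel2 = {X1, X3, X4}, so the common attributes are not a superkey of either fragment. The join is lossy.

No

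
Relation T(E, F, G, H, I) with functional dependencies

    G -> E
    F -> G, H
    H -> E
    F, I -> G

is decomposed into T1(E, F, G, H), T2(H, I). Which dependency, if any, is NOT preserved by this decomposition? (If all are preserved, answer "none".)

none

G → E lies within T1.
F → G, H lies within T1.
H → E lies within T1.
F, I → G: restricted closure across fragments reaches G.
Every dependency is enforceable on the fragments, so the decomposition is dependency-preserving.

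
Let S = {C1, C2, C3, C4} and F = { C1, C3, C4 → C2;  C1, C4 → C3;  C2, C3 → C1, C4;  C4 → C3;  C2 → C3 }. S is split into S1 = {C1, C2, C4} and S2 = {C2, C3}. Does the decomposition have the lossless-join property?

Common attributes: S1 ∩ S2 = {C2}.
Closure of {C2}: C2 → C3 applies, adding C3; C2, C3 → C1, C4 applies, adding C1, C4. So (C2)⁺ = {C1, C2, C3, C4}.
This closure contains every attribute of S1, so S1 ∩ S2 → S1. The join is lossless.

Yes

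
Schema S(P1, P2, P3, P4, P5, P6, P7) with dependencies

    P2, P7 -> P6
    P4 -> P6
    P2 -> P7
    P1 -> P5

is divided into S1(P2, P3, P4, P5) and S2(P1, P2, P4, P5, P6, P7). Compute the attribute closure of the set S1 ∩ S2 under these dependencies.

P2, P4, P5, P6, P7

S1 ∩ S2 = {P2, P4, P5}.
P4 → P6 applies, adding P6
P2 → P7 applies, adding P7
Closure: {P2, P4, P5, P6, P7}.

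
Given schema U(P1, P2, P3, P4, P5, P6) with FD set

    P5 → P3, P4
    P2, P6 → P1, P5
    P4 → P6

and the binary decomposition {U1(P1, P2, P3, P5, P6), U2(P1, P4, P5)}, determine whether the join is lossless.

Common attributes: U1 ∩ U2 = {P1, P5}.
Closure of {P1, P5}: P5 → P3, P4 applies, adding P3, P4; P4 → P6 applies, adding P6. So (P1, P5)⁺ = {P1, P3, P4, P5, P6}.
This closure contains every attribute of U2, so U1 ∩ U2 → U2. The join is lossless.

Yes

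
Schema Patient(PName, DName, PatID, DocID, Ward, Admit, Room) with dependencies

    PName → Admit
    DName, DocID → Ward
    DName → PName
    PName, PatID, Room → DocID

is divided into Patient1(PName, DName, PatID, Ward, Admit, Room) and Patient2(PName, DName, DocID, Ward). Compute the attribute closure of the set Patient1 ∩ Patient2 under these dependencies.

PName, DName, Ward, Admit

Patient1 ∩ Patient2 = {PName, DName, Ward}.
PName → Admit applies, adding Admit
Closure: {PName, DName, Ward, Admit}.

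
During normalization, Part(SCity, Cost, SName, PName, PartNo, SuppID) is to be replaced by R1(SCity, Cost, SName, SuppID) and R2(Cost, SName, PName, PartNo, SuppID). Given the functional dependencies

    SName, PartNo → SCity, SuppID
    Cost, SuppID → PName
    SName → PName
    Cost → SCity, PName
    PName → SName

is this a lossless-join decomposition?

Common attributes: R1 ∩ R2 = {Cost, SName, SuppID}.
Closure of {Cost, SName, SuppID}: Cost, SuppID → PName applies, adding PName; Cost → SCity, PName applies, adding SCity. So (Cost, SName, SuppID)⁺ = {SCity, Cost, SName, PName, SuppID}.
This closure contains every attribute of R1, so R1 ∩ R2 → R1. The join is lossless.

Yes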